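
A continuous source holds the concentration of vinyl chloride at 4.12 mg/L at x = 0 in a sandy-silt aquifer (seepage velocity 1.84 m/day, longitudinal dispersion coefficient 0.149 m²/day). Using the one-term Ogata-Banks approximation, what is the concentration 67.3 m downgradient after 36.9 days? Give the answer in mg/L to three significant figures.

For a continuous step input, C/C₀ ≈ ½·erfc((x−vt)/(2√(Dt))).
vt = 1.84 × 36.9 = 67.896 m and 2√(Dt) = 2√(0.149 × 36.9) = 4.690 m.
Argument (x−vt)/(2√(Dt)) = (67.3 − 67.896)/4.690 = -0.1271; ½·erfc(-0.1271) = 0.5713.
C = 4.12 × 0.5713 = 2.35 mg/L.

2.35 mg/L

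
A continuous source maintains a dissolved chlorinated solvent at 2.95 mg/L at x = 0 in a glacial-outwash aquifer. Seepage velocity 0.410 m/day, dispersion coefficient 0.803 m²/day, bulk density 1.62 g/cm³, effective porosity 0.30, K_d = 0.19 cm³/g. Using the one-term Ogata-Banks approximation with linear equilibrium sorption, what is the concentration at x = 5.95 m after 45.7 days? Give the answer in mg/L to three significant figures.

Retardation factor R = 1 + ρ_b·K_d/n = 1 + 1.62 × 0.19/0.30 = 2.026.
Sorption retards both mechanisms: v_R = v/R = 0.2024 m/day, D_R = D/R = 0.3963 m²/day.
v_R·t = 0.2024 × 45.7 = 9.24968 m; 2√(D_R t) = 8.511 m; argument = (5.95 − 9.24968)/8.511 = -0.3877.
C = C₀ × ½·erfc(-0.3877) = 2.95 × 0.7083 = 2.09 mg/L.

2.09 mg/L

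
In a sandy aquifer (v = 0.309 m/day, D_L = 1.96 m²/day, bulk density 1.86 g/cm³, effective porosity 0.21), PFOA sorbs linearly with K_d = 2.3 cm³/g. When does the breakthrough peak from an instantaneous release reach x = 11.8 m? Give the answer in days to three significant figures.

Retardation factor R = 1 + ρ_b·K_d/n = 1 + 1.86 × 2.3/0.21 = 21.37.
Sorption retards both mechanisms: v_R = v/R = 0.01446 m/day, D_R = D/R = 0.09172 m²/day.
Peak time from v_R²t² + 2D_R t − x² = 0: t = (√(D_R² + v_R²x²) − D_R)/v_R².
√(D_R² + v_R²x²) = √(0.09172² + 0.01446² × 11.8²) = 0.1937; v_R² = 0.0002091.
t = (0.1937 − 0.09172)/0.0002091 = 488 days.

488 days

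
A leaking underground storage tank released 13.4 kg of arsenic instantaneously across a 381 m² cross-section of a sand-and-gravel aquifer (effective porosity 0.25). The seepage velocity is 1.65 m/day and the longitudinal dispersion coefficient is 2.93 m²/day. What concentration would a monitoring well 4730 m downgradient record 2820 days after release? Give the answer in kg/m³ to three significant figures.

0.000365 kg/m³

For an instantaneous plane source, C(x,t) = M/(n_e·A·√(4πDt)) · exp(−(x−vt)²/(4Dt)), with n_e·A the pore (flow) area.
Plume center vt = 1.65 × 2820 = 4653 m, so the well at 4730 m is 77 m downgradient of the peak.
√(4πDt) = 322.2 m, giving peak height M/(n_e·A·√(4πDt)) = 13.4/(0.25 × 381 × 322.2) = 0.0004366 kg/m³.
(x−vt)²/(4Dt) = (77)²/(4 × 2.93 × 2820) = 0.1794; exp(−0.1794) = 0.8358.
C = 0.0004366 × 0.8358 = 0.000365 kg/m³.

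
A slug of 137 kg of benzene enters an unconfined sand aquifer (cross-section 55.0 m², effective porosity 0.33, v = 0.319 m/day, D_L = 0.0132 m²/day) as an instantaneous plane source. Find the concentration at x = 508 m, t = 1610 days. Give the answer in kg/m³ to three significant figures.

For an instantaneous plane source, C(x,t) = M/(n_e·A·√(4πDt)) · exp(−(x−vt)²/(4Dt)), with n_e·A the pore (flow) area.
Plume center vt = 0.319 × 1610 = 513.59 m, so the well at 508 m is 5.59 m upgradient of the peak.
√(4πDt) = 16.34 m, giving peak height M/(n_e·A·√(4πDt)) = 137/(0.33 × 55.0 × 16.34) = 0.4619 kg/m³.
(x−vt)²/(4Dt) = (-5.59)²/(4 × 0.0132 × 1610) = 0.3676; exp(−0.3676) = 0.6924.
C = 0.4619 × 0.6924 = 0.320 kg/m³.

0.320 kg/m³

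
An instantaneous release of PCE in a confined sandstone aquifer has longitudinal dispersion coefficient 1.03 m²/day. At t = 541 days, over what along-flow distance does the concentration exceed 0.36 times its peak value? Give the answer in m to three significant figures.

The plume is Gaussian with σ = √(2Dt) = √(2 × 1.03 × 541) = 33.38 m.
C/C_peak = exp(−Δx²/(2σ²)) = 0.36 ⇒ Δx = σ·√(−2 ln 0.36) = 33.38 × 1.429 = 47.70 m.
Width = 2Δx = 95.4 m.

95.4 m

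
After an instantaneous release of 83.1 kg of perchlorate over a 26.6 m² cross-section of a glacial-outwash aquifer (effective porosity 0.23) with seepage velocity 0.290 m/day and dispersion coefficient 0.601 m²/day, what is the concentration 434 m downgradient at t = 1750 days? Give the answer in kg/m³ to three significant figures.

0.0327 kg/m³

For an instantaneous plane source, C(x,t) = M/(n_e·A·√(4πDt)) · exp(−(x−vt)²/(4Dt)), with n_e·A the pore (flow) area.
Plume center vt = 0.290 × 1750 = 507.5 m, so the well at 434 m is 73.5 m upgradient of the peak.
√(4πDt) = 115.0 m, giving peak height M/(n_e·A·√(4πDt)) = 83.1/(0.23 × 26.6 × 115.0) = 0.1181 kg/m³.
(x−vt)²/(4Dt) = (-73.5)²/(4 × 0.601 × 1750) = 1.284; exp(−1.284) = 0.2769.
C = 0.1181 × 0.2769 = 0.0327 kg/m³.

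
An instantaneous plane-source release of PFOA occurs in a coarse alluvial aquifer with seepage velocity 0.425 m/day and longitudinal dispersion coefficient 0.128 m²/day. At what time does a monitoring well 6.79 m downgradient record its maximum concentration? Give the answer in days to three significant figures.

15.3 days

For the 1D instantaneous-source solution, setting ∂C/∂t = 0 at fixed x gives v²t² + 2Dt − x² = 0, so t = (√(D² + v²x²) − D)/v².
√(D² + v²x²) = √(0.128² + 0.425² × 6.79²) = 2.889; v² = 0.180625.
t = (2.889 − 0.128)/0.180625 = 15.3 days (vs. the pure-advection estimate x/v = 16.0 d).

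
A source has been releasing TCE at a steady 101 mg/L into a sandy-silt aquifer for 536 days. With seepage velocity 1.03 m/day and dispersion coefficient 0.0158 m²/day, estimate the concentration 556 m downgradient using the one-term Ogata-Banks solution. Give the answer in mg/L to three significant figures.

17.2 mg/L

For a continuous step input, C/C₀ ≈ ½·erfc((x−vt)/(2√(Dt))).
vt = 1.03 × 536 = 552.08 m and 2√(Dt) = 2√(0.0158 × 536) = 5.820 m.
Argument (x−vt)/(2√(Dt)) = (556 − 552.08)/5.820 = 0.6735; ½·erfc(0.6735) = 0.1704.
C = 101 × 0.1704 = 17.2 mg/L.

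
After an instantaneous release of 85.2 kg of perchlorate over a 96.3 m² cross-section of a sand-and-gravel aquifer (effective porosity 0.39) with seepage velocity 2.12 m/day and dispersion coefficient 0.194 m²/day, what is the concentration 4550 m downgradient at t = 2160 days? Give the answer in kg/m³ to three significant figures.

For an instantaneous plane source, C(x,t) = M/(n_e·A·√(4πDt)) · exp(−(x−vt)²/(4Dt)), with n_e·A the pore (flow) area.
Plume center vt = 2.12 × 2160 = 4579.2 m, so the well at 4550 m is 29.2 m upgradient of the peak.
√(4πDt) = 72.57 m, giving peak height M/(n_e·A·√(4πDt)) = 85.2/(0.39 × 96.3 × 72.57) = 0.03126 kg/m³.
(x−vt)²/(4Dt) = (-29.2)²/(4 × 0.194 × 2160) = 0.5087; exp(−0.5087) = 0.6013.
C = 0.03126 × 0.6013 = 0.0188 kg/m³.

0.0188 kg/m³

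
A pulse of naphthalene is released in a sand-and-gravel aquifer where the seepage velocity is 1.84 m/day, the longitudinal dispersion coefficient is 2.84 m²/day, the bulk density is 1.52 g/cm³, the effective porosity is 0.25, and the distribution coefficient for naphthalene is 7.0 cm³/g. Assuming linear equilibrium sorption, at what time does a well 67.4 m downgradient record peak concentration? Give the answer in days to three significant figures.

1560 days

Retardation factor R = 1 + ρ_b·K_d/n = 1 + 1.52 × 7.0/0.25 = 43.56.
Sorption retards both mechanisms: v_R = v/R = 0.04224 m/day, D_R = D/R = 0.06520 m²/day.
Peak time from v_R²t² + 2D_R t − x² = 0: t = (√(D_R² + v_R²x²) − D_R)/v_R².
√(D_R² + v_R²x²) = √(0.06520² + 0.04224² × 67.4²) = 2.848; v_R² = 0.001784.
t = (2.848 − 0.06520)/0.001784 = 1560 days.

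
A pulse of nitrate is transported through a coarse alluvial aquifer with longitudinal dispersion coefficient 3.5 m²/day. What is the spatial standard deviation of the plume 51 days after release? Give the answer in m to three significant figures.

Dispersive spreading gives a Gaussian with σ² = 2Dt; advection only shifts the center.
σ = √(2 × 3.5 × 51) = 18.9 m.

18.9 m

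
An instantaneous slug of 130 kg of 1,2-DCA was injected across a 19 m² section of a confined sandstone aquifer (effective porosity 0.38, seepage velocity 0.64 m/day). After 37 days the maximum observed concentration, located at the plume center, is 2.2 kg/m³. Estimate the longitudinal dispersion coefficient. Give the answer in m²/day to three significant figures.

At the plume center C_max = M/(n_e·A·√(4πDt)), so D = M²/(4πt·(n_e·A·C_max)²).
n_e·A·C_max = 0.38 × 19 × 2.2 = 15.88 kg/m.
D = 130²/(4π × 37 × 15.88²) = 0.144 m²/day.

0.144 m²/day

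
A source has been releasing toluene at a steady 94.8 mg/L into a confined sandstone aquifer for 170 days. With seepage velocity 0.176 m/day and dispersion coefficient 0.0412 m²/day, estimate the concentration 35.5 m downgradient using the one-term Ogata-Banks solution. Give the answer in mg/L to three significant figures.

For a continuous step input, C/C₀ ≈ ½·erfc((x−vt)/(2√(Dt))).
vt = 0.176 × 170 = 29.92 m and 2√(Dt) = 2√(0.0412 × 170) = 5.293 m.
Argument (x−vt)/(2√(Dt)) = (35.5 − 29.92)/5.293 = 1.054; ½·erfc(1.054) = 0.06804.
C = 94.8 × 0.06804 = 6.45 mg/L.

6.45 mg/L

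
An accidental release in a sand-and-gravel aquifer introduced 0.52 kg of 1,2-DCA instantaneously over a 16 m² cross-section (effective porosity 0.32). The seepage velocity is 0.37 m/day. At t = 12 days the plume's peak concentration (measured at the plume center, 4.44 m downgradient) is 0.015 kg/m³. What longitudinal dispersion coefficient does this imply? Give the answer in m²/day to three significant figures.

At the plume center C_max = M/(n_e·A·√(4πDt)), so D = M²/(4πt·(n_e·A·C_max)²).
n_e·A·C_max = 0.32 × 16 × 0.015 = 0.07680 kg/m.
D = 0.52²/(4π × 12 × 0.07680²) = 0.304 m²/day.

0.304 m²/day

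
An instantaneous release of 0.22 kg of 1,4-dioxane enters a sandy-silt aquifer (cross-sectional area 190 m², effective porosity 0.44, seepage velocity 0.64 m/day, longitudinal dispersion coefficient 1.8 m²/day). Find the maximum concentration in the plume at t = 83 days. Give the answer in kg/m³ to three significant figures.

The peak of an instantaneous 1D plume sits at x = vt; there the Gaussian factor is 1 and C_max = M/(n_e·A·√(4πDt)), where n_e·A is the pore area the mass is dissolved in.
√(4πDt) = √(4π × 1.8 × 83) = 43.33 m, so C_max = 0.22/(0.44 × 190 × 43.33) = 6.07e-05 kg/m³.

6.07e-05 kg/m³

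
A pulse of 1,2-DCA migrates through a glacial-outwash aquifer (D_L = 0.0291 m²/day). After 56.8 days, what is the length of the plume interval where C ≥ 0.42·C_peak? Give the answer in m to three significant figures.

The plume is Gaussian with σ = √(2Dt) = √(2 × 0.0291 × 56.8) = 1.818 m.
C/C_peak = exp(−Δx²/(2σ²)) = 0.42 ⇒ Δx = σ·√(−2 ln 0.42) = 1.818 × 1.317 = 2.394 m.
Width = 2Δx = 4.79 m.

4.79 m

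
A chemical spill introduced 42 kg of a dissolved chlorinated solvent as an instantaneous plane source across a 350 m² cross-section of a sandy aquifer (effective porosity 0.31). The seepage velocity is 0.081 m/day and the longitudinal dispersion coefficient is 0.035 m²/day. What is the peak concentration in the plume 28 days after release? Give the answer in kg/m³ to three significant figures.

The peak of an instantaneous 1D plume sits at x = vt; there the Gaussian factor is 1 and C_max = M/(n_e·A·√(4πDt)), where n_e·A is the pore area the mass is dissolved in.
√(4πDt) = √(4π × 0.035 × 28) = 3.509 m, so C_max = 42/(0.31 × 350 × 3.509) = 0.110 kg/m³.

0.110 kg/m³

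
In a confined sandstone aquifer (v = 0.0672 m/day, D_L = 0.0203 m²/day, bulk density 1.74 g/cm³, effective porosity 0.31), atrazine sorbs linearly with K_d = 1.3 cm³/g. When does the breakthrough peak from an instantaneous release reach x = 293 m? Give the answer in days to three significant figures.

36100 days

Retardation factor R = 1 + ρ_b·K_d/n = 1 + 1.74 × 1.3/0.31 = 8.297.
Sorption retards both mechanisms: v_R = v/R = 0.008099 m/day, D_R = D/R = 0.002447 m²/day.
Peak time from v_R²t² + 2D_R t − x² = 0: t = (√(D_R² + v_R²x²) − D_R)/v_R².
√(D_R² + v_R²x²) = √(0.002447² + 0.008099² × 293²) = 2.373; v_R² = 6.559e-05.
t = (2.373 − 0.002447)/6.559e-05 = 36100 days.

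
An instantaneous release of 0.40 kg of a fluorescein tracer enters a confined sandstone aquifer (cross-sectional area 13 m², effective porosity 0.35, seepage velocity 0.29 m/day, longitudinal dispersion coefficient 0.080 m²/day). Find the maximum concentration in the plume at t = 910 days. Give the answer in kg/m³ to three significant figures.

0.00291 kg/m³

The peak of an instantaneous 1D plume sits at x = vt; there the Gaussian factor is 1 and C_max = M/(n_e·A·√(4πDt)), where n_e·A is the pore area the mass is dissolved in.
√(4πDt) = √(4π × 0.080 × 910) = 30.25 m, so C_max = 0.40/(0.35 × 13 × 30.25) = 0.00291 kg/m³.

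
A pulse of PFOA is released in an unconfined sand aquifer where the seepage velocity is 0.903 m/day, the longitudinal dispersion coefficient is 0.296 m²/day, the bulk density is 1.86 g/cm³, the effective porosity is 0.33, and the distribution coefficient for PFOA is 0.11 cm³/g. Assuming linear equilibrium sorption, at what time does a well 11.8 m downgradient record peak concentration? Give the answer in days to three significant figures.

20.6 days

Retardation factor R = 1 + ρ_b·K_d/n = 1 + 1.86 × 0.11/0.33 = 1.620.
Sorption retards both mechanisms: v_R = v/R = 0.5574 m/day, D_R = D/R = 0.1827 m²/day.
Peak time from v_R²t² + 2D_R t − x² = 0: t = (√(D_R² + v_R²x²) − D_R)/v_R².
√(D_R² + v_R²x²) = √(0.1827² + 0.5574² × 11.8²) = 6.580; v_R² = 0.3107.
t = (6.580 − 0.1827)/0.3107 = 20.6 days.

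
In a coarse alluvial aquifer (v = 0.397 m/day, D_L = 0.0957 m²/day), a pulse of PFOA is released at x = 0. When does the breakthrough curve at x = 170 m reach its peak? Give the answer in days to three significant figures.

For the 1D instantaneous-source solution, setting ∂C/∂t = 0 at fixed x gives v²t² + 2Dt − x² = 0, so t = (√(D² + v²x²) − D)/v².
√(D² + v²x²) = √(0.0957² + 0.397² × 170²) = 67.49; v² = 0.157609.
t = (67.49 − 0.0957)/0.157609 = 428 days (vs. the pure-advection estimate x/v = 428 d).

428 days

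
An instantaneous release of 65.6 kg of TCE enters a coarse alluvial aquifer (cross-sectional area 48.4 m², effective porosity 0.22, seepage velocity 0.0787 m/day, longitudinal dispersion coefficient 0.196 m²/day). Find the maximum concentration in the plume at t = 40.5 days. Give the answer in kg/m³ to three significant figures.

0.617 kg/m³

The peak of an instantaneous 1D plume sits at x = vt; there the Gaussian factor is 1 and C_max = M/(n_e·A·√(4πDt)), where n_e·A is the pore area the mass is dissolved in.
√(4πDt) = √(4π × 0.196 × 40.5) = 9.988 m, so C_max = 65.6/(0.22 × 48.4 × 9.988) = 0.617 kg/m³.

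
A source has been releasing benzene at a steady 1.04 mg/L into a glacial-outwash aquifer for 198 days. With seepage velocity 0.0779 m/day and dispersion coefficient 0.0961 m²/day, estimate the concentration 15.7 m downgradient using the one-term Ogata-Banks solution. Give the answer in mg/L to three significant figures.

For a continuous step input, C/C₀ ≈ ½·erfc((x−vt)/(2√(Dt))).
vt = 0.0779 × 198 = 15.4242 m and 2√(Dt) = 2√(0.0961 × 198) = 8.724 m.
Argument (x−vt)/(2√(Dt)) = (15.7 − 15.4242)/8.724 = 0.03161; ½·erfc(0.03161) = 0.4822.
C = 1.04 × 0.4822 = 0.501 mg/L.

0.501 mg/L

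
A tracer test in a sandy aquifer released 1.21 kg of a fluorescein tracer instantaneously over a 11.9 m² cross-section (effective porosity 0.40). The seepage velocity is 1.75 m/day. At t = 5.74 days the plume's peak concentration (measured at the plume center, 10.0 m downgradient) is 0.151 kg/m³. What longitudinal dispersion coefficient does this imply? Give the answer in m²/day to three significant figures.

0.0393 m²/day

At the plume center C_max = M/(n_e·A·√(4πDt)), so D = M²/(4πt·(n_e·A·C_max)²).
n_e·A·C_max = 0.40 × 11.9 × 0.151 = 0.7188 kg/m.
D = 1.21²/(4π × 5.74 × 0.7188²) = 0.0393 m²/day.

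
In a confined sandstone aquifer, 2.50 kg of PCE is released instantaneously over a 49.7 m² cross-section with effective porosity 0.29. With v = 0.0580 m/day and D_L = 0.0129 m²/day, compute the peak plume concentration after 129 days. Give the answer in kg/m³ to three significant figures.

The peak of an instantaneous 1D plume sits at x = vt; there the Gaussian factor is 1 and C_max = M/(n_e·A·√(4πDt)), where n_e·A is the pore area the mass is dissolved in.
√(4πDt) = √(4π × 0.0129 × 129) = 4.573 m, so C_max = 2.50/(0.29 × 49.7 × 4.573) = 0.0379 kg/m³.

0.0379 kg/m³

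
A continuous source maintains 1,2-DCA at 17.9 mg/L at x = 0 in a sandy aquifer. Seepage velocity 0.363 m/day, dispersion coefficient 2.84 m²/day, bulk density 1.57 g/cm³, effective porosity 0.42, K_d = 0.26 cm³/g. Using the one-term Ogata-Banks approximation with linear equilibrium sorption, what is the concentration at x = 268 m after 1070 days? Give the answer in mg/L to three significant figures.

1.80 mg/L

Retardation factor R = 1 + ρ_b·K_d/n = 1 + 1.57 × 0.26/0.42 = 1.972.
Sorption retards both mechanisms: v_R = v/R = 0.1841 m/day, D_R = D/R = 1.440 m²/day.
v_R·t = 0.1841 × 1070 = 196.987 m; 2√(D_R t) = 78.51 m; argument = (268 − 196.987)/78.51 = 0.9045.
C = C₀ × ½·erfc(0.9045) = 17.9 × 0.1004 = 1.80 mg/L.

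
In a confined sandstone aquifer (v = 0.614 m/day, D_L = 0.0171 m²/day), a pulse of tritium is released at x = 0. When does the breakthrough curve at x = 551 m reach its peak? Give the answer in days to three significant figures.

897 days

For the 1D instantaneous-source solution, setting ∂C/∂t = 0 at fixed x gives v²t² + 2Dt − x² = 0, so t = (√(D² + v²x²) − D)/v².
√(D² + v²x²) = √(0.0171² + 0.614² × 551²) = 338.3; v² = 0.376996.
t = (338.3 − 0.0171)/0.376996 = 897 days (vs. the pure-advection estimate x/v = 897 d).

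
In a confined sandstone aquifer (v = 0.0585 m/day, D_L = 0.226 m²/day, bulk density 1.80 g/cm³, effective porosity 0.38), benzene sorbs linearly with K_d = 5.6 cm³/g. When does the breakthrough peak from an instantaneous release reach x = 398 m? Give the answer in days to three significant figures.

185000 days

Retardation factor R = 1 + ρ_b·K_d/n = 1 + 1.80 × 5.6/0.38 = 27.53.
Sorption retards both mechanisms: v_R = v/R = 0.002125 m/day, D_R = D/R = 0.008209 m²/day.
Peak time from v_R²t² + 2D_R t − x² = 0: t = (√(D_R² + v_R²x²) − D_R)/v_R².
√(D_R² + v_R²x²) = √(0.008209² + 0.002125² × 398²) = 0.8458; v_R² = 4.516e-06.
t = (0.8458 − 0.008209)/4.516e-06 = 185000 days.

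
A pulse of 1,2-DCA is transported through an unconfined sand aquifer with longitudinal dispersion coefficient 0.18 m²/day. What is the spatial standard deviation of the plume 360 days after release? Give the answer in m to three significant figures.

11.4 m

Dispersive spreading gives a Gaussian with σ² = 2Dt; advection only shifts the center.
σ = √(2 × 0.18 × 360) = 11.4 m.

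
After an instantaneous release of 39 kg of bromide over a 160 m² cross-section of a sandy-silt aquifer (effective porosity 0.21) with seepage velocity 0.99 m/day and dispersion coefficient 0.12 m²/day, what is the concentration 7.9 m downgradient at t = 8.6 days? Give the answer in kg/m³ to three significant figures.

For an instantaneous plane source, C(x,t) = M/(n_e·A·√(4πDt)) · exp(−(x−vt)²/(4Dt)), with n_e·A the pore (flow) area.
Plume center vt = 0.99 × 8.6 = 8.514 m, so the well at 7.9 m is 0.614 m upgradient of the peak.
√(4πDt) = 3.601 m, giving peak height M/(n_e·A·√(4πDt)) = 39/(0.21 × 160 × 3.601) = 0.3223 kg/m³.
(x−vt)²/(4Dt) = (-0.614)²/(4 × 0.12 × 8.6) = 0.09133; exp(−0.09133) = 0.9127.
C = 0.3223 × 0.9127 = 0.294 kg/m³.

0.294 kg/m³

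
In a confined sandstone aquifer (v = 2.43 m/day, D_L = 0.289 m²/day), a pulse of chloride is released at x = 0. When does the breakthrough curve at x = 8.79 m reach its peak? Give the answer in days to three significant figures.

3.57 days

For the 1D instantaneous-source solution, setting ∂C/∂t = 0 at fixed x gives v²t² + 2Dt − x² = 0, so t = (√(D² + v²x²) − D)/v².
√(D² + v²x²) = √(0.289² + 2.43² × 8.79²) = 21.36; v² = 5.9049.
t = (21.36 − 0.289)/5.9049 = 3.57 days (vs. the pure-advection estimate x/v = 3.62 d).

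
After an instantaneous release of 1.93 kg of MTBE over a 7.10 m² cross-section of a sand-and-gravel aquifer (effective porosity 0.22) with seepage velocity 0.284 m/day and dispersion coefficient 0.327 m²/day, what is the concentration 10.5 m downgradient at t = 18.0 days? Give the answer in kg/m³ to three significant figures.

0.0419 kg/m³

For an instantaneous plane source, C(x,t) = M/(n_e·A·√(4πDt)) · exp(−(x−vt)²/(4Dt)), with n_e·A the pore (flow) area.
Plume center vt = 0.284 × 18.0 = 5.112 m, so the well at 10.5 m is 5.388 m downgradient of the peak.
√(4πDt) = 8.600 m, giving peak height M/(n_e·A·√(4πDt)) = 1.93/(0.22 × 7.10 × 8.600) = 0.1437 kg/m³.
(x−vt)²/(4Dt) = (5.388)²/(4 × 0.327 × 18.0) = 1.233; exp(−1.233) = 0.2914.
C = 0.1437 × 0.2914 = 0.0419 kg/m³.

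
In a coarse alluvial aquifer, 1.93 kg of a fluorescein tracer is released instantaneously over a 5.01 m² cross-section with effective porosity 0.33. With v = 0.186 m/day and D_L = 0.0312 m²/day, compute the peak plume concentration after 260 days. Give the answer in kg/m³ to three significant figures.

0.116 kg/m³

The peak of an instantaneous 1D plume sits at x = vt; there the Gaussian factor is 1 and C_max = M/(n_e·A·√(4πDt)), where n_e·A is the pore area the mass is dissolved in.
√(4πDt) = √(4π × 0.0312 × 260) = 10.10 m, so C_max = 1.93/(0.33 × 5.01 × 10.10) = 0.116 kg/m³.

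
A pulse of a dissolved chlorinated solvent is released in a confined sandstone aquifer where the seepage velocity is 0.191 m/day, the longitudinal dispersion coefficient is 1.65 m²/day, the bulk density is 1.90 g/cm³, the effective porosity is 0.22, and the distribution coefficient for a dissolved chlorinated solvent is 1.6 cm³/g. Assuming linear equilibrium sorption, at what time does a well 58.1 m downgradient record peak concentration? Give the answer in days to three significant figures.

3890 days

Retardation factor R = 1 + ρ_b·K_d/n = 1 + 1.90 × 1.6/0.22 = 14.82.
Sorption retards both mechanisms: v_R = v/R = 0.01289 m/day, D_R = D/R = 0.1113 m²/day.
Peak time from v_R²t² + 2D_R t − x² = 0: t = (√(D_R² + v_R²x²) − D_R)/v_R².
√(D_R² + v_R²x²) = √(0.1113² + 0.01289² × 58.1²) = 0.7571; v_R² = 0.0001662.
t = (0.7571 − 0.1113)/0.0001662 = 3890 days.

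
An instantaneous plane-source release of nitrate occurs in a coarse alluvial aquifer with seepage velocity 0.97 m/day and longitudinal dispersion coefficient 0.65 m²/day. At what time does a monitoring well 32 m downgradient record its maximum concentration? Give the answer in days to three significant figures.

For the 1D instantaneous-source solution, setting ∂C/∂t = 0 at fixed x gives v²t² + 2Dt − x² = 0, so t = (√(D² + v²x²) − D)/v².
√(D² + v²x²) = √(0.65² + 0.97² × 32²) = 31.05; v² = 0.9409.
t = (31.05 − 0.65)/0.9409 = 32.3 days (vs. the pure-advection estimate x/v = 33.0 d).

32.3 days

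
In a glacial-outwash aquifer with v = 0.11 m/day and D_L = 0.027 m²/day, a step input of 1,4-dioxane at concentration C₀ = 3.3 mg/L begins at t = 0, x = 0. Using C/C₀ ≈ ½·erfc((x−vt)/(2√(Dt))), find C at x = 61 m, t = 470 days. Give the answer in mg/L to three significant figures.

For a continuous step input, C/C₀ ≈ ½·erfc((x−vt)/(2√(Dt))).
vt = 0.11 × 470 = 51.7 m and 2√(Dt) = 2√(0.027 × 470) = 7.125 m.
Argument (x−vt)/(2√(Dt)) = (61 − 51.7)/7.125 = 1.305; ½·erfc(1.305) = 0.03248.
C = 3.3 × 0.03248 = 0.107 mg/L.

0.107 mg/L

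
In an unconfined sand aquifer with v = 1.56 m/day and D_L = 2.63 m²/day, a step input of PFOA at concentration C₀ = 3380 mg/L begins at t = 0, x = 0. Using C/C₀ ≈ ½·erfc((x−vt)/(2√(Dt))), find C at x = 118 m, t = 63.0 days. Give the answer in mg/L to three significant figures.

For a continuous step input, C/C₀ ≈ ½·erfc((x−vt)/(2√(Dt))).
vt = 1.56 × 63.0 = 98.28 m and 2√(Dt) = 2√(2.63 × 63.0) = 25.74 m.
Argument (x−vt)/(2√(Dt)) = (118 − 98.28)/25.74 = 0.7661; ½·erfc(0.7661) = 0.1393.
C = 3380 × 0.1393 = 471 mg/L.

471 mg/L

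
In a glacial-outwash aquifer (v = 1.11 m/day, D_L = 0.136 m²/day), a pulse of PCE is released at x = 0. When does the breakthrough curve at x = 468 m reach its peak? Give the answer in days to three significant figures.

For the 1D instantaneous-source solution, setting ∂C/∂t = 0 at fixed x gives v²t² + 2Dt − x² = 0, so t = (√(D² + v²x²) − D)/v².
√(D² + v²x²) = √(0.136² + 1.11² × 468²) = 519.5; v² = 1.2321.
t = (519.5 − 0.136)/1.2321 = 422 days (vs. the pure-advection estimate x/v = 422 d).

422 days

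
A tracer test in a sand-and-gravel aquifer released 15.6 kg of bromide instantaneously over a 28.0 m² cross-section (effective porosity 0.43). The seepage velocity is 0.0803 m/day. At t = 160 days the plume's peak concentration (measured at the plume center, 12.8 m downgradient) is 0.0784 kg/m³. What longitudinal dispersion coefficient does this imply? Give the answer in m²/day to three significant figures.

At the plume center C_max = M/(n_e·A·√(4πDt)), so D = M²/(4πt·(n_e·A·C_max)²).
n_e·A·C_max = 0.43 × 28.0 × 0.0784 = 0.9439 kg/m.
D = 15.6²/(4π × 160 × 0.9439²) = 0.136 m²/day.

0.136 m²/day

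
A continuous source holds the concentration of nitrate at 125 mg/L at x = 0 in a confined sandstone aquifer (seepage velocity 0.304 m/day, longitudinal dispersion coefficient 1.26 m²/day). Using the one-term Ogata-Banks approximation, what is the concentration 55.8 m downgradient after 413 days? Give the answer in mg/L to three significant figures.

For a continuous step input, C/C₀ ≈ ½·erfc((x−vt)/(2√(Dt))).
vt = 0.304 × 413 = 125.552 m and 2√(Dt) = 2√(1.26 × 413) = 45.62 m.
Argument (x−vt)/(2√(Dt)) = (55.8 − 125.552)/45.62 = -1.529; ½·erfc(-1.529) = 0.9847.
C = 125 × 0.9847 = 123 mg/L.

123 mg/L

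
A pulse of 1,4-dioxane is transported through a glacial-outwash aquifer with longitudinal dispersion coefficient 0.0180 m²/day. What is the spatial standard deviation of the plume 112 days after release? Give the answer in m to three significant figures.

Dispersive spreading gives a Gaussian with σ² = 2Dt; advection only shifts the center.
σ = √(2 × 0.0180 × 112) = 2.01 m.

2.01 m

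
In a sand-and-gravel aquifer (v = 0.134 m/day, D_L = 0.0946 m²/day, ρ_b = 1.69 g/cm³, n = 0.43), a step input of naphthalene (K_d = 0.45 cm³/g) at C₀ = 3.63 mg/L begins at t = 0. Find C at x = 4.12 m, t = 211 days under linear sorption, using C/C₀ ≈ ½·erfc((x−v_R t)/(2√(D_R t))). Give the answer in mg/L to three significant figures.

3.43 mg/L

Retardation factor R = 1 + ρ_b·K_d/n = 1 + 1.69 × 0.45/0.43 = 2.769.
Sorption retards both mechanisms: v_R = v/R = 0.04839 m/day, D_R = D/R = 0.03416 m²/day.
v_R·t = 0.04839 × 211 = 10.21029 m; 2√(D_R t) = 5.369 m; argument = (4.12 − 10.21029)/5.369 = -1.134.
C = C₀ × ½·erfc(-1.134) = 3.63 × 0.9456 = 3.43 mg/L.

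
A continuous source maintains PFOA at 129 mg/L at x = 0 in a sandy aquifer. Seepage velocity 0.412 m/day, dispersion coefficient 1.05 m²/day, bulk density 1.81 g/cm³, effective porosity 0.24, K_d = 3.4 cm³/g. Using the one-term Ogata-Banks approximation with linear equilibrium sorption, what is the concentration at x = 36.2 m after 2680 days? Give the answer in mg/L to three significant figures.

Retardation factor R = 1 + ρ_b·K_d/n = 1 + 1.81 × 3.4/0.24 = 26.64.
Sorption retards both mechanisms: v_R = v/R = 0.01547 m/day, D_R = D/R = 0.03941 m²/day.
v_R·t = 0.01547 × 2680 = 41.4596 m; 2√(D_R t) = 20.55 m; argument = (36.2 − 41.4596)/20.55 = -0.2559.
C = C₀ × ½·erfc(-0.2559) = 129 × 0.6413 = 82.7 mg/L.

82.7 mg/L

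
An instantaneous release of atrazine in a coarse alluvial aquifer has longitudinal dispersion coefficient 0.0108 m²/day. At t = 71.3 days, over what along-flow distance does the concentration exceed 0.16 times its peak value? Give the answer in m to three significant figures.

The plume is Gaussian with σ = √(2Dt) = √(2 × 0.0108 × 71.3) = 1.241 m.
C/C_peak = exp(−Δx²/(2σ²)) = 0.16 ⇒ Δx = σ·√(−2 ln 0.16) = 1.241 × 1.914 = 2.375 m.
Width = 2Δx = 4.75 m.

4.75 m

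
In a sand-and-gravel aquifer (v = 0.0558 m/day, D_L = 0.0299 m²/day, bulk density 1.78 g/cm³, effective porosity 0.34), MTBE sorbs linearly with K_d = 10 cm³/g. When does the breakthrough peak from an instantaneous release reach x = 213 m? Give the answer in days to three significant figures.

203000 days

Retardation factor R = 1 + ρ_b·K_d/n = 1 + 1.78 × 10/0.34 = 53.35.
Sorption retards both mechanisms: v_R = v/R = 0.001046 m/day, D_R = D/R = 0.0005604 m²/day.
Peak time from v_R²t² + 2D_R t − x² = 0: t = (√(D_R² + v_R²x²) − D_R)/v_R².
√(D_R² + v_R²x²) = √(0.0005604² + 0.001046² × 213²) = 0.2228; v_R² = 1.094e-06.
t = (0.2228 − 0.0005604)/1.094e-06 = 203000 days.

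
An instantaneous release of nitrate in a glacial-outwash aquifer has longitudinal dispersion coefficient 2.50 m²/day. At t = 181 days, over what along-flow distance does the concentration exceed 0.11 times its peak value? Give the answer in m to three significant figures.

The plume is Gaussian with σ = √(2Dt) = √(2 × 2.50 × 181) = 30.08 m.
C/C_peak = exp(−Δx²/(2σ²)) = 0.11 ⇒ Δx = σ·√(−2 ln 0.11) = 30.08 × 2.101 = 63.20 m.
Width = 2Δx = 126 m.

126 m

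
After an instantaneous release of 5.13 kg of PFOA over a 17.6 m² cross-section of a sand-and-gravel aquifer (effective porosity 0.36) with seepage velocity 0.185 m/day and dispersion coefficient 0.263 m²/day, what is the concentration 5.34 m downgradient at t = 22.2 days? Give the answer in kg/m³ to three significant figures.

0.0886 kg/m³

For an instantaneous plane source, C(x,t) = M/(n_e·A·√(4πDt)) · exp(−(x−vt)²/(4Dt)), with n_e·A the pore (flow) area.
Plume center vt = 0.185 × 22.2 = 4.107 m, so the well at 5.34 m is 1.233 m downgradient of the peak.
√(4πDt) = 8.566 m, giving peak height M/(n_e·A·√(4πDt)) = 5.13/(0.36 × 17.6 × 8.566) = 0.09452 kg/m³.
(x−vt)²/(4Dt) = (1.233)²/(4 × 0.263 × 22.2) = 0.06510; exp(−0.06510) = 0.9370.
C = 0.09452 × 0.9370 = 0.0886 kg/m³.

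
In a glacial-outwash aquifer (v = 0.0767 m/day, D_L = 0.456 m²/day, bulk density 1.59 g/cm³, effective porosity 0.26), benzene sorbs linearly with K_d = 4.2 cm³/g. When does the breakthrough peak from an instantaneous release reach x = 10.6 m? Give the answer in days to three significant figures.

Retardation factor R = 1 + ρ_b·K_d/n = 1 + 1.59 × 4.2/0.26 = 26.68.
Sorption retards both mechanisms: v_R = v/R = 0.002875 m/day, D_R = D/R = 0.01709 m²/day.
Peak time from v_R²t² + 2D_R t − x² = 0: t = (√(D_R² + v_R²x²) − D_R)/v_R².
√(D_R² + v_R²x²) = √(0.01709² + 0.002875² × 10.6²) = 0.03494; v_R² = 8.266e-06.
t = (0.03494 − 0.01709)/8.266e-06 = 2160 days.

2160 days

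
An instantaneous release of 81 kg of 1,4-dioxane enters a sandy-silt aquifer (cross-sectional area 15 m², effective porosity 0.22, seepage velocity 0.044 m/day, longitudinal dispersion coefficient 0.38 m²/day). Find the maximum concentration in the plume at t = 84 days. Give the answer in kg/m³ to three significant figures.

1.23 kg/m³

The peak of an instantaneous 1D plume sits at x = vt; there the Gaussian factor is 1 and C_max = M/(n_e·A·√(4πDt)), where n_e·A is the pore area the mass is dissolved in.
√(4πDt) = √(4π × 0.38 × 84) = 20.03 m, so C_max = 81/(0.22 × 15 × 20.03) = 1.23 kg/m³.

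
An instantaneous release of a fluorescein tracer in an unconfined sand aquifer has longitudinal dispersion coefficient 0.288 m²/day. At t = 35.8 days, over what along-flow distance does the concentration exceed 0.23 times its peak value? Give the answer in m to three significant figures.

15.6 m

The plume is Gaussian with σ = √(2Dt) = √(2 × 0.288 × 35.8) = 4.541 m.
C/C_peak = exp(−Δx²/(2σ²)) = 0.23 ⇒ Δx = σ·√(−2 ln 0.23) = 4.541 × 1.714 = 7.783 m.
Width = 2Δx = 15.6 m.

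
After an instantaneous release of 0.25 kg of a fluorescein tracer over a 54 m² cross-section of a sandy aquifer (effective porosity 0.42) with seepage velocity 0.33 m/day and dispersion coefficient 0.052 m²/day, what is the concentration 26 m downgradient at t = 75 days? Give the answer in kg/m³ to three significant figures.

For an instantaneous plane source, C(x,t) = M/(n_e·A·√(4πDt)) · exp(−(x−vt)²/(4Dt)), with n_e·A the pore (flow) area.
Plume center vt = 0.33 × 75 = 24.75 m, so the well at 26 m is 1.25 m downgradient of the peak.
√(4πDt) = 7.001 m, giving peak height M/(n_e·A·√(4πDt)) = 0.25/(0.42 × 54 × 7.001) = 0.001574 kg/m³.
(x−vt)²/(4Dt) = (1.25)²/(4 × 0.052 × 75) = 0.1002; exp(−0.1002) = 0.9047.
C = 0.001574 × 0.9047 = 0.00142 kg/m³.

0.00142 kg/m³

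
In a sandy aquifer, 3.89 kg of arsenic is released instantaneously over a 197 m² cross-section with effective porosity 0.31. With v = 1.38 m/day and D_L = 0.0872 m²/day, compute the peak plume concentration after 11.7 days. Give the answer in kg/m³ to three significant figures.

0.0178 kg/m³

The peak of an instantaneous 1D plume sits at x = vt; there the Gaussian factor is 1 and C_max = M/(n_e·A·√(4πDt)), where n_e·A is the pore area the mass is dissolved in.
√(4πDt) = √(4π × 0.0872 × 11.7) = 3.581 m, so C_max = 3.89/(0.31 × 197 × 3.581) = 0.0178 kg/m³.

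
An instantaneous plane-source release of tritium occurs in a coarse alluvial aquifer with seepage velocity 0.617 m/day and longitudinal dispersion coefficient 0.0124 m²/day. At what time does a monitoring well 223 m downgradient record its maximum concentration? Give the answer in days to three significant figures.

361 days

For the 1D instantaneous-source solution, setting ∂C/∂t = 0 at fixed x gives v²t² + 2Dt − x² = 0, so t = (√(D² + v²x²) − D)/v².
√(D² + v²x²) = √(0.0124² + 0.617² × 223²) = 137.6; v² = 0.380689.
t = (137.6 − 0.0124)/0.380689 = 361 days (vs. the pure-advection estimate x/v = 361 d).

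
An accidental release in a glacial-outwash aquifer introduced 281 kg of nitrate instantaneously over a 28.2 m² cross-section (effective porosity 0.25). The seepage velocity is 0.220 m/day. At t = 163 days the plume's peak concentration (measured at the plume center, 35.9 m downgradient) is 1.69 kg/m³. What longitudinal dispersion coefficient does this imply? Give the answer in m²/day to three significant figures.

At the plume center C_max = M/(n_e·A·√(4πDt)), so D = M²/(4πt·(n_e·A·C_max)²).
n_e·A·C_max = 0.25 × 28.2 × 1.69 = 11.91 kg/m.
D = 281²/(4π × 163 × 11.91²) = 0.272 m²/day.

0.272 m²/day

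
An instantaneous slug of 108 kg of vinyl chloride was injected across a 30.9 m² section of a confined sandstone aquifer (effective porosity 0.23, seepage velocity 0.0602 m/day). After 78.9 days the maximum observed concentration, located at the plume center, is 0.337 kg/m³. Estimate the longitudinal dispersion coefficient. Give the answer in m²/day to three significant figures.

2.05 m²/day

At the plume center C_max = M/(n_e·A·√(4πDt)), so D = M²/(4πt·(n_e·A·C_max)²).
n_e·A·C_max = 0.23 × 30.9 × 0.337 = 2.395 kg/m.
D = 108²/(4π × 78.9 × 2.395²) = 2.05 m²/day.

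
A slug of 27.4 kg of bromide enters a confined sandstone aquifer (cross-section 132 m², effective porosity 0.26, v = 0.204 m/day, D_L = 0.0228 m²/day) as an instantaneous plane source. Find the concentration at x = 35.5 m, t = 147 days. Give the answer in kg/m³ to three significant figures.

For an instantaneous plane source, C(x,t) = M/(n_e·A·√(4πDt)) · exp(−(x−vt)²/(4Dt)), with n_e·A the pore (flow) area.
Plume center vt = 0.204 × 147 = 29.988 m, so the well at 35.5 m is 5.512 m downgradient of the peak.
√(4πDt) = 6.490 m, giving peak height M/(n_e·A·√(4πDt)) = 27.4/(0.26 × 132 × 6.490) = 0.1230 kg/m³.
(x−vt)²/(4Dt) = (5.512)²/(4 × 0.0228 × 147) = 2.266; exp(−2.266) = 0.1037.
C = 0.1230 × 0.1037 = 0.0128 kg/m³.

0.0128 kg/m³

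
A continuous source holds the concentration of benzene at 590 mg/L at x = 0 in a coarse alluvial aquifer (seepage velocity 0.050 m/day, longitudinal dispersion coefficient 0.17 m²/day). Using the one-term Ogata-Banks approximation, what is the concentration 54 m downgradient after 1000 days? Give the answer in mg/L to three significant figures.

For a continuous step input, C/C₀ ≈ ½·erfc((x−vt)/(2√(Dt))).
vt = 0.050 × 1000 = 50 m and 2√(Dt) = 2√(0.17 × 1000) = 26.08 m.
Argument (x−vt)/(2√(Dt)) = (54 − 50)/26.08 = 0.1534; ½·erfc(0.1534) = 0.4141.
C = 590 × 0.4141 = 244 mg/L.

244 mg/L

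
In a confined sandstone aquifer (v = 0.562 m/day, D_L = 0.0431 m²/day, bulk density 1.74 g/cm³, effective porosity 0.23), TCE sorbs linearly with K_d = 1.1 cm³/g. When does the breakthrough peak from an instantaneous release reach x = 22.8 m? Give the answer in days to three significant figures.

377 days

Retardation factor R = 1 + ρ_b·K_d/n = 1 + 1.74 × 1.1/0.23 = 9.322.
Sorption retards both mechanisms: v_R = v/R = 0.06029 m/day, D_R = D/R = 0.004623 m²/day.
Peak time from v_R²t² + 2D_R t − x² = 0: t = (√(D_R² + v_R²x²) − D_R)/v_R².
√(D_R² + v_R²x²) = √(0.004623² + 0.06029² × 22.8²) = 1.375; v_R² = 0.003635.
t = (1.375 − 0.004623)/0.003635 = 377 days.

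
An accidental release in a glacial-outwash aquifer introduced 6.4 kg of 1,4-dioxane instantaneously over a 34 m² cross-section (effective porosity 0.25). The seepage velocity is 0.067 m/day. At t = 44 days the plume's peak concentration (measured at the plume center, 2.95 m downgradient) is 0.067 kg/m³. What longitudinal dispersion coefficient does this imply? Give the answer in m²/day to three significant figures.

0.228 m²/day

At the plume center C_max = M/(n_e·A·√(4πDt)), so D = M²/(4πt·(n_e·A·C_max)²).
n_e·A·C_max = 0.25 × 34 × 0.067 = 0.5695 kg/m.
D = 6.4²/(4π × 44 × 0.5695²) = 0.228 m²/day.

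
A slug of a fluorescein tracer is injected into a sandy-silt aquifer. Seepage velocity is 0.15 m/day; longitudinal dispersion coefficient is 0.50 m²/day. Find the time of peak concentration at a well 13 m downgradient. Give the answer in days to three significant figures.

67.2 days

For the 1D instantaneous-source solution, setting ∂C/∂t = 0 at fixed x gives v²t² + 2Dt − x² = 0, so t = (√(D² + v²x²) − D)/v².
√(D² + v²x²) = √(0.50² + 0.15² × 13²) = 2.013; v² = 0.0225.
t = (2.013 − 0.50)/0.0225 = 67.2 days (vs. the pure-advection estimate x/v = 86.7 d).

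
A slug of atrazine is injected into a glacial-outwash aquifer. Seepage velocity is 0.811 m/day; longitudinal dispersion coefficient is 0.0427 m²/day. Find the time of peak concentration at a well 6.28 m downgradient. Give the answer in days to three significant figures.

For the 1D instantaneous-source solution, setting ∂C/∂t = 0 at fixed x gives v²t² + 2Dt − x² = 0, so t = (√(D² + v²x²) − D)/v².
√(D² + v²x²) = √(0.0427² + 0.811² × 6.28²) = 5.093; v² = 0.657721.
t = (5.093 − 0.0427)/0.657721 = 7.68 days (vs. the pure-advection estimate x/v = 7.74 d).

7.68 days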